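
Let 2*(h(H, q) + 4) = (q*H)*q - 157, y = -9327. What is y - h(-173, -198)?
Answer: 6763803/2 ≈ 3.3819e+6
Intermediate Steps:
h(H, q) = -165/2 + H*q**2/2 (h(H, q) = -4 + ((q*H)*q - 157)/2 = -4 + ((H*q)*q - 157)/2 = -4 + (H*q**2 - 157)/2 = -4 + (-157 + H*q**2)/2 = -4 + (-157/2 + H*q**2/2) = -165/2 + H*q**2/2)
y - h(-173, -198) = -9327 - (-165/2 + (1/2)*(-173)*(-198)**2) = -9327 - (-165/2 + (1/2)*(-173)*39204) = -9327 - (-165/2 - 3391146) = -9327 - 1*(-6782457/2) = -9327 + 6782457/2 = 6763803/2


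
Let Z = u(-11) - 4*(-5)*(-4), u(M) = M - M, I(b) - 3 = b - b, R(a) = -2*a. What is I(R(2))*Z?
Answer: -240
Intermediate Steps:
I(b) = 3 (I(b) = 3 + (b - b) = 3 + 0 = 3)
u(M) = 0
Z = -80 (Z = 0 - 4*(-5)*(-4) = 0 - (-20)*(-4) = 0 - 1*80 = 0 - 80 = -80)
I(R(2))*Z = 3*(-80) = -240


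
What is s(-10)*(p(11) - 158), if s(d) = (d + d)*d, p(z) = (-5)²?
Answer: -26600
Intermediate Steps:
p(z) = 25
s(d) = 2*d² (s(d) = (2*d)*d = 2*d²)
s(-10)*(p(11) - 158) = (2*(-10)²)*(25 - 158) = (2*100)*(-133) = 200*(-133) = -26600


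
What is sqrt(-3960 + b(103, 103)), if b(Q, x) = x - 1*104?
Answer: I*sqrt(3961) ≈ 62.936*I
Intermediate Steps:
b(Q, x) = -104 + x (b(Q, x) = x - 104 = -104 + x)
sqrt(-3960 + b(103, 103)) = sqrt(-3960 + (-104 + 103)) = sqrt(-3960 - 1) = sqrt(-3961) = I*sqrt(3961)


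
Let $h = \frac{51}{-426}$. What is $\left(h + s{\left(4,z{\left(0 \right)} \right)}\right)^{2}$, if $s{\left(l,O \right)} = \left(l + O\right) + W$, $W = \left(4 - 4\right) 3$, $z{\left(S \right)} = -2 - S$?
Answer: $\frac{71289}{20164} \approx 3.5355$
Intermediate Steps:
$W = 0$ ($W = 0 \cdot 3 = 0$)
$s{\left(l,O \right)} = O + l$ ($s{\left(l,O \right)} = \left(l + O\right) + 0 = \left(O + l\right) + 0 = O + l$)
$h = - \frac{17}{142}$ ($h = 51 \left(- \frac{1}{426}\right) = - \frac{17}{142} \approx -0.11972$)
$\left(h + s{\left(4,z{\left(0 \right)} \right)}\right)^{2} = \left(- \frac{17}{142} + \left(\left(-2 - 0\right) + 4\right)\right)^{2} = \left(- \frac{17}{142} + \left(\left(-2 + 0\right) + 4\right)\right)^{2} = \left(- \frac{17}{142} + \left(-2 + 4\right)\right)^{2} = \left(- \frac{17}{142} + 2\right)^{2} = \left(\frac{267}{142}\right)^{2} = \frac{71289}{20164}$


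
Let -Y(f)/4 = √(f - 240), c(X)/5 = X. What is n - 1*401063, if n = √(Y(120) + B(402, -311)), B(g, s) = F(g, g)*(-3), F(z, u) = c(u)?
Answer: -401063 + √(-6030 - 8*I*√30) ≈ -4.0106e+5 - 77.654*I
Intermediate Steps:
c(X) = 5*X
F(z, u) = 5*u
B(g, s) = -15*g (B(g, s) = (5*g)*(-3) = -15*g)
Y(f) = -4*√(-240 + f) (Y(f) = -4*√(f - 240) = -4*√(-240 + f))
n = √(-6030 - 8*I*√30) (n = √(-4*√(-240 + 120) - 15*402) = √(-8*I*√30 - 6030) = √(-6030 - 8*I*√30) ≈ 0.2821 - 77.654*I)
n - 1*401063 = √(-6030 - 8*I*√30) - 1*401063 = √(-6030 - 8*I*√30) - 401063 = -401063 + √(-6030 - 8*I*√30)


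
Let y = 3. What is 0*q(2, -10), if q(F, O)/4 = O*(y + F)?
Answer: 0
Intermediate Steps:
q(F, O) = 4*O*(3 + F) (q(F, O) = 4*(O*(3 + F)) = 4*O*(3 + F))
0*q(2, -10) = 0*(4*(-10)*(3 + 2)) = 0*(4*(-10)*5) = 0*(-200) = 0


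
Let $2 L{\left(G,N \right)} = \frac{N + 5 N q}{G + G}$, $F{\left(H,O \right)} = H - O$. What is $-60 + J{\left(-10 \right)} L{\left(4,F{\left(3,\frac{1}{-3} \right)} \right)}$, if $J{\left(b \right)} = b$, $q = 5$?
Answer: $- \frac{685}{6} \approx -114.17$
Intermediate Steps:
$L{\left(G,N \right)} = \frac{13 N}{2 G}$ ($L{\left(G,N \right)} = \frac{\left(N + 5 N 5\right) \frac{1}{G + G}}{2} = \frac{\left(N + 25 N\right) \frac{1}{2 G}}{2} = \frac{26 N \frac{1}{2 G}}{2} = \frac{13 N \frac{1}{G}}{2} = \frac{13 N}{2 G}$)
$-60 + J{\left(-10 \right)} L{\left(4,F{\left(3,\frac{1}{-3} \right)} \right)} = -60 - 10 \frac{13 \left(3 - \frac{1}{-3}\right)}{2 \cdot 4} = -60 - 10 \cdot \frac{13}{2} \left(3 - - \frac{1}{3}\right) \frac{1}{4} = -60 - 10 \cdot \frac{13}{2} \left(3 + \frac{1}{3}\right) \frac{1}{4} = -60 - 10 \cdot \frac{13}{2} \cdot \frac{10}{3} \cdot \frac{1}{4} = -60 - \frac{325}{6} = - \frac{685}{6}$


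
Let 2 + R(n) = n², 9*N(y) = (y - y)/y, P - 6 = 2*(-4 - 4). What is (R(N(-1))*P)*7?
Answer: 140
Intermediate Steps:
P = -10 (P = 6 + 2*(-4 - 4) = 6 + 2*(-8) = 6 - 16 = -10)
N(y) = 0 (N(y) = ((y - y)/y)/9 = (0/y)/9 = (⅑)*0 = 0)
R(n) = -2 + n²
(R(N(-1))*P)*7 = ((-2 + 0²)*(-10))*7 = ((-2 + 0)*(-10))*7 = -2*(-10)*7 = 20*7 = 140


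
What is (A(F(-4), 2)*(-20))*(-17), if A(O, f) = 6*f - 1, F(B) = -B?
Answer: 3740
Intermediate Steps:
A(O, f) = -1 + 6*f
(A(F(-4), 2)*(-20))*(-17) = ((-1 + 6*2)*(-20))*(-17) = ((-1 + 12)*(-20))*(-17) = (11*(-20))*(-17) = -220*(-17) = 3740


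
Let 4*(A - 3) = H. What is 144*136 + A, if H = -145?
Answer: 78203/4 ≈ 19551.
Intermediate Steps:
A = -133/4 (A = 3 + (¼)*(-145) = 3 - 145/4 = -133/4 ≈ -33.250)
144*136 + A = 144*136 - 133/4 = 19584 - 133/4 = 78203/4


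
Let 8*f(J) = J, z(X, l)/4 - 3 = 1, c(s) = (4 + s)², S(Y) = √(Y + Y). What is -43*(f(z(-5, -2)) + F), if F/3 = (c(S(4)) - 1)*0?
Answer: -86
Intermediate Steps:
S(Y) = √2*√Y (S(Y) = √(2*Y) = √2*√Y)
z(X, l) = 16 (z(X, l) = 12 + 4*1 = 12 + 4 = 16)
f(J) = J/8
F = 0 (F = 3*(((4 + √2*√4)² - 1)*0) = 3*(((4 + √2*2)² - 1)*0) = 3*(((4 + 2*√2)² - 1)*0) = 3*((-1 + (4 + 2*√2)²)*0) = 3*0 = 0)
-43*(f(z(-5, -2)) + F) = -43*((⅛)*16 + 0) = -43*(2 + 0) = -43*2 = -86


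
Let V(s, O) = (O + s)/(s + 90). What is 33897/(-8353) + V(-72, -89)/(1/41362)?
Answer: -27812796346/75177 ≈ -3.6996e+5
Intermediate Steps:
V(s, O) = (O + s)/(90 + s)
33897/(-8353) + V(-72, -89)/(1/41362) = 33897/(-8353) + ((-89 - 72)/(90 - 72))/(1/41362) = 33897*(-1/8353) + (-161/18)/(1/41362) = -33897/8353 + ((1/18)*(-161))*41362 = -33897/8353 - 161/18*41362 = -33897/8353 - 3329641/9 = -27812796346/75177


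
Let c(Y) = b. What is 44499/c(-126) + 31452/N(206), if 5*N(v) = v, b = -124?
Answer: 5166723/12772 ≈ 404.54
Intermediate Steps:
c(Y) = -124
N(v) = v/5
44499/c(-126) + 31452/N(206) = 44499/(-124) + 31452/(((1/5)*206)) = 44499*(-1/124) + 31452/(206/5) = -44499/124 + 31452*(5/206) = -44499/124 + 78630/103 = 5166723/12772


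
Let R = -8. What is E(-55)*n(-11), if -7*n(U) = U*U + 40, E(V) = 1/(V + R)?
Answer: 23/63 ≈ 0.36508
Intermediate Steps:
E(V) = 1/(-8 + V) (E(V) = 1/(V - 8) = 1/(-8 + V))
n(U) = -40/7 - U²/7 (n(U) = -(U*U + 40)/7 = -(U² + 40)/7 = -(40 + U²)/7 = -40/7 - U²/7)
E(-55)*n(-11) = (-40/7 - ⅐*(-11)²)/(-8 - 55) = (-40/7 - ⅐*121)/(-63) = -(-40/7 - 121/7)/63 = -1/63*(-23) = 23/63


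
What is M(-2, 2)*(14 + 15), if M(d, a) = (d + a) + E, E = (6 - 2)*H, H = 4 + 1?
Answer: 580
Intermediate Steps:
H = 5
E = 20 (E = (6 - 2)*5 = 4*5 = 20)
M(d, a) = 20 + a + d (M(d, a) = (d + a) + 20 = (a + d) + 20 = 20 + a + d)
M(-2, 2)*(14 + 15) = (20 + 2 - 2)*(14 + 15) = 20*29 = 580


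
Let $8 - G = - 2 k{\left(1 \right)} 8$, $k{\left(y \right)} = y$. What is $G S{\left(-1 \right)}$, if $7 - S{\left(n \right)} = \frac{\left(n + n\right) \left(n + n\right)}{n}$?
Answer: $264$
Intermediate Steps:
$S{\left(n \right)} = 7 - 4 n$ ($S{\left(n \right)} = 7 - \frac{\left(n + n\right) \left(n + n\right)}{n} = 7 - \frac{2 n 2 n}{n} = 7 - \frac{4 n^{2}}{n} = 7 - 4 n$)
$G = 24$ ($G = 8 - \left(-2\right) 1 \cdot 8 = 8 - \left(-2\right) 8 = 8 - -16 = 8 + 16 = 24$)
$G S{\left(-1 \right)} = 24 \left(7 - -4\right) = 24 \left(7 + 4\right) = 24 \cdot 11 = 264$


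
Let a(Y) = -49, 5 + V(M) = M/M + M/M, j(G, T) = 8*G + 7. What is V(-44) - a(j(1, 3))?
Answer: 46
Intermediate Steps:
j(G, T) = 7 + 8*G
V(M) = -3 (V(M) = -5 + (M/M + M/M) = -5 + (1 + 1) = -5 + 2 = -3)
V(-44) - a(j(1, 3)) = -3 - 1*(-49) = -3 + 49 = 46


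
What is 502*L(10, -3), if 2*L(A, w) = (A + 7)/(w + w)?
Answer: -4267/6 ≈ -711.17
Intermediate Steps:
L(A, w) = (7 + A)/(4*w) (L(A, w) = ((A + 7)/(w + w))/2 = ((7 + A)/((2*w)))/2 = ((7 + A)*(1/(2*w)))/2 = ((7 + A)/(2*w))/2 = (7 + A)/(4*w))
502*L(10, -3) = 502*((1/4)*(7 + 10)/(-3)) = 502*((1/4)*(-1/3)*17) = 502*(-17/12) = -4267/6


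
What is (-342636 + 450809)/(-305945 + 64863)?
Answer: -108173/241082 ≈ -0.44870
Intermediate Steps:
(-342636 + 450809)/(-305945 + 64863) = 108173/(-241082) = 108173*(-1/241082) = -108173/241082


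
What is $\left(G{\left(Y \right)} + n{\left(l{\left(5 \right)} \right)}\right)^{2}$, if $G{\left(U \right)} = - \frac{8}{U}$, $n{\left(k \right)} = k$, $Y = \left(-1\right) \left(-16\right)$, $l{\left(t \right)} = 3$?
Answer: $\frac{25}{4} \approx 6.25$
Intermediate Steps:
$Y = 16$
$\left(G{\left(Y \right)} + n{\left(l{\left(5 \right)} \right)}\right)^{2} = \left(- \frac{8}{16} + 3\right)^{2} = \left(\left(-8\right) \frac{1}{16} + 3\right)^{2} = \left(- \frac{1}{2} + 3\right)^{2} = \left(\frac{5}{2}\right)^{2} = \frac{25}{4}$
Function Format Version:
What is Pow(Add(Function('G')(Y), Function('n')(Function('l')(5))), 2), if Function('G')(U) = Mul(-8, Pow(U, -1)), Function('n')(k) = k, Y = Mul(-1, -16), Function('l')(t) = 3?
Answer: Rational(25, 4) ≈ 6.2500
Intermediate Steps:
Y = 16
Pow(Add(Function('G')(Y), Function('n')(Function('l')(5))), 2) = Pow(Add(Mul(-8, Pow(16, -1)), 3), 2) = Pow(Add(Mul(-8, Rational(1, 16)), 3), 2) = Pow(Add(Rational(-1, 2), 3), 2) = Pow(Rational(5, 2), 2) = Rational(25, 4)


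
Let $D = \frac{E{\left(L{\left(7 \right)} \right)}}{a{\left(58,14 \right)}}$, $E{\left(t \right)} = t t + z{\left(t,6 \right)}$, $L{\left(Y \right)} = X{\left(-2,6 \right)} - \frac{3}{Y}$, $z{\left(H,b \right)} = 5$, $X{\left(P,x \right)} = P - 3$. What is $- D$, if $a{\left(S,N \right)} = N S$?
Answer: $- \frac{1689}{39788} \approx -0.04245$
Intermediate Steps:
$X{\left(P,x \right)} = -3 + P$
$L{\left(Y \right)} = -5 - \frac{3}{Y}$ ($L{\left(Y \right)} = \left(-3 - 2\right) - \frac{3}{Y} = -5 - \frac{3}{Y}$)
$E{\left(t \right)} = 5 + t^{2}$ ($E{\left(t \right)} = t t + 5 = t^{2} + 5 = 5 + t^{2}$)
$D = \frac{1689}{39788}$ ($D = \frac{5 + \left(-5 - \frac{3}{7}\right)^{2}}{14 \cdot 58} = \frac{5 + \left(-5 - \frac{3}{7}\right)^{2}}{812} = \left(5 + \left(-5 - \frac{3}{7}\right)^{2}\right) \frac{1}{812} = \left(5 + \left(- \frac{38}{7}\right)^{2}\right) \frac{1}{812} = \left(5 + \frac{1444}{49}\right) \frac{1}{812} = \frac{1689}{49} \cdot \frac{1}{812} = \frac{1689}{39788} \approx 0.04245$)
$- D = \left(-1\right) \frac{1689}{39788} = - \frac{1689}{39788}$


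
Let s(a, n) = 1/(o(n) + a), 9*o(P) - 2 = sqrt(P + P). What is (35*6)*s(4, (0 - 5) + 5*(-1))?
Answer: 5985/122 - 315*I*sqrt(5)/122 ≈ 49.057 - 5.7735*I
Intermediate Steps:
o(P) = 2/9 + sqrt(2)*sqrt(P)/9 (o(P) = 2/9 + sqrt(P + P)/9 = 2/9 + sqrt(2*P)/9 = 2/9 + (sqrt(2)*sqrt(P))/9 = 2/9 + sqrt(2)*sqrt(P)/9)
s(a, n) = 1/(2/9 + a + sqrt(2)*sqrt(n)/9) (s(a, n) = 1/((2/9 + sqrt(2)*sqrt(n)/9) + a) = 1/(2/9 + a + sqrt(2)*sqrt(n)/9))
(35*6)*s(4, (0 - 5) + 5*(-1)) = (35*6)*(9/(2 + 9*4 + sqrt(2)*sqrt((0 - 5) + 5*(-1)))) = 210*(9/(2 + 36 + sqrt(2)*sqrt(-5 - 5))) = 210*(9/(2 + 36 + sqrt(2)*sqrt(-10))) = 210*(9/(2 + 36 + sqrt(2)*(I*sqrt(10)))) = 210*(9/(2 + 36 + 2*I*sqrt(5))) = 210*(9/(38 + 2*I*sqrt(5))) = 1890/(38 + 2*I*sqrt(5))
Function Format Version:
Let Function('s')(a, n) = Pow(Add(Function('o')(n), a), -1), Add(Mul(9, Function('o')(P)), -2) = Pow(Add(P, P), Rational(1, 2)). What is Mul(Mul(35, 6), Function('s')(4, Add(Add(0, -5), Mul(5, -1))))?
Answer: Add(Rational(5985, 122), Mul(Rational(-315, 122), I, Pow(5, Rational(1, 2)))) ≈ Add(49.057, Mul(-5.7735, I))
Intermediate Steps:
Function('o')(P) = Add(Rational(2, 9), Mul(Rational(1, 9), Pow(2, Rational(1, 2)), Pow(P, Rational(1, 2)))) (Function('o')(P) = Add(Rational(2, 9), Mul(Rational(1, 9), Pow(Add(P, P), Rational(1, 2)))) = Add(Rational(2, 9), Mul(Rational(1, 9), Pow(Mul(2, P), Rational(1, 2)))) = Add(Rational(2, 9), Mul(Rational(1, 9), Mul(Pow(2, Rational(1, 2)), Pow(P, Rational(1, 2))))) = Add(Rational(2, 9), Mul(Rational(1, 9), Pow(2, Rational(1, 2)), Pow(P, Rational(1, 2)))))
Function('s')(a, n) = Pow(Add(Rational(2, 9), a, Mul(Rational(1, 9), Pow(2, Rational(1, 2)), Pow(n, Rational(1, 2)))), -1) (Function('s')(a, n) = Pow(Add(Add(Rational(2, 9), Mul(Rational(1, 9), Pow(2, Rational(1, 2)), Pow(n, Rational(1, 2)))), a), -1) = Pow(Add(Rational(2, 9), a, Mul(Rational(1, 9), Pow(2, Rational(1, 2)), Pow(n, Rational(1, 2)))), -1))
Mul(Mul(35, 6), Function('s')(4, Add(Add(0, -5), Mul(5, -1)))) = Mul(Mul(35, 6), Mul(9, Pow(Add(2, Mul(9, 4), Mul(Pow(2, Rational(1, 2)), Pow(Add(Add(0, -5), Mul(5, -1)), Rational(1, 2)))), -1))) = Mul(210, Mul(9, Pow(Add(2, 36, Mul(Pow(2, Rational(1, 2)), Pow(Add(-5, -5), Rational(1, 2)))), -1))) = Mul(210, Mul(9, Pow(Add(2, 36, Mul(Pow(2, Rational(1, 2)), Pow(-10, Rational(1, 2)))), -1))) = Mul(210, Mul(9, Pow(Add(2, 36, Mul(Pow(2, Rational(1, 2)), Mul(I, Pow(10, Rational(1, 2))))), -1))) = Mul(210, Mul(9, Pow(Add(2, 36, Mul(2, I, Pow(5, Rational(1, 2)))), -1))) = Mul(210, Mul(9, Pow(Add(38, Mul(2, I, Pow(5, Rational(1, 2)))), -1))) = Mul(1890, Pow(Add(38, Mul(2, I, Pow(5, Rational(1, 2)))), -1))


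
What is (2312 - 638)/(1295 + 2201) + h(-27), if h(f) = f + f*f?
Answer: 1227933/1748 ≈ 702.48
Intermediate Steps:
h(f) = f + f**2
(2312 - 638)/(1295 + 2201) + h(-27) = (2312 - 638)/(1295 + 2201) - 27*(1 - 27) = 1674/3496 - 27*(-26) = 1674*(1/3496) + 702 = 837/1748 + 702 = 1227933/1748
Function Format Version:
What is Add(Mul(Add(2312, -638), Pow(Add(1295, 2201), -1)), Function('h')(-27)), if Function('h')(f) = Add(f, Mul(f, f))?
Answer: Rational(1227933, 1748) ≈ 702.48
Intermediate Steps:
Function('h')(f) = Add(f, Pow(f, 2))
Add(Mul(Add(2312, -638), Pow(Add(1295, 2201), -1)), Function('h')(-27)) = Add(Mul(Add(2312, -638), Pow(Add(1295, 2201), -1)), Mul(-27, Add(1, -27))) = Add(Mul(1674, Pow(3496, -1)), Mul(-27, -26)) = Add(Mul(1674, Rational(1, 3496)), 702) = Add(Rational(837, 1748), 702) = Rational(1227933, 1748)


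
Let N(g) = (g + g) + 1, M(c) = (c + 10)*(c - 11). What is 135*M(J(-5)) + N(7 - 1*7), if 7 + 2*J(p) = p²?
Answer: -5129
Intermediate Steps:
J(p) = -7/2 + p²/2
M(c) = (-11 + c)*(10 + c) (M(c) = (10 + c)*(-11 + c) = (-11 + c)*(10 + c))
N(g) = 1 + 2*g (N(g) = 2*g + 1 = 1 + 2*g)
135*M(J(-5)) + N(7 - 1*7) = 135*(-110 + (-7/2 + (½)*(-5)²)² - (-7/2 + (½)*(-5)²)) + (1 + 2*(7 - 1*7)) = 135*(-110 + (-7/2 + (½)*25)² - (-7/2 + (½)*25)) + (1 + 2*(7 - 7)) = 135*(-110 + (-7/2 + 25/2)² - (-7/2 + 25/2)) + (1 + 2*0) = 135*(-110 + 9² - 1*9) + (1 + 0) = 135*(-110 + 81 - 9) + 1 = 135*(-38) + 1 = -5130 + 1 = -5129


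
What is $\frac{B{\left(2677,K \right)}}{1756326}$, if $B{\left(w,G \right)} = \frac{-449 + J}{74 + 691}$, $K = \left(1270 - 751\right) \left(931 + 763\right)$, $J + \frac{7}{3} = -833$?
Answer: $- \frac{3853}{4030768170} \approx -9.559 \cdot 10^{-7}$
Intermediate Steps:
$J = - \frac{2506}{3}$ ($J = - \frac{7}{3} - 833 = - \frac{2506}{3} \approx -835.33$)
$K = 879186$ ($K = 519 \cdot 1694 = 879186$)
$B{\left(w,G \right)} = - \frac{3853}{2295}$ ($B{\left(w,G \right)} = \frac{-449 - \frac{2506}{3}}{74 + 691} = - \frac{3853}{3 \cdot 765} = \left(- \frac{3853}{3}\right) \frac{1}{765} = - \frac{3853}{2295}$)
$\frac{B{\left(2677,K \right)}}{1756326} = - \frac{3853}{2295 \cdot 1756326} = \left(- \frac{3853}{2295}\right) \frac{1}{1756326} = - \frac{3853}{4030768170}$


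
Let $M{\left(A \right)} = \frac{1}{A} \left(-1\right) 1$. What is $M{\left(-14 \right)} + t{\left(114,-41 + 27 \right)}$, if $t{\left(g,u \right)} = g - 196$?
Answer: $- \frac{1147}{14} \approx -81.929$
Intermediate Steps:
$t{\left(g,u \right)} = -196 + g$
$M{\left(A \right)} = - \frac{1}{A}$ ($M{\left(A \right)} = - \frac{1}{A} 1 = - \frac{1}{A}$)
$M{\left(-14 \right)} + t{\left(114,-41 + 27 \right)} = - \frac{1}{-14} + \left(-196 + 114\right) = \left(-1\right) \left(- \frac{1}{14}\right) - 82 = \frac{1}{14} - 82 = - \frac{1147}{14}$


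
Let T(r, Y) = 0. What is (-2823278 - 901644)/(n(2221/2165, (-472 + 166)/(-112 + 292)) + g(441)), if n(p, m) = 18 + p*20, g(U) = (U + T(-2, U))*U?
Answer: -1612891226/84226951 ≈ -19.149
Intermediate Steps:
g(U) = U² (g(U) = (U + 0)*U = U*U = U²)
n(p, m) = 18 + 20*p
(-2823278 - 901644)/(n(2221/2165, (-472 + 166)/(-112 + 292)) + g(441)) = (-2823278 - 901644)/((18 + 20*(2221/2165)) + 441²) = -3724922/((18 + 20*(2221*(1/2165))) + 194481) = -3724922/((18 + 20*(2221/2165)) + 194481) = -3724922/((18 + 8884/433) + 194481) = -3724922/(16678/433 + 194481) = -3724922/84226951/433 = -3724922*433/84226951 = -1612891226/84226951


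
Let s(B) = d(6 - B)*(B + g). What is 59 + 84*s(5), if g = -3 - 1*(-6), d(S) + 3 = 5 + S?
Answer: 2075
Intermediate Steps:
d(S) = 2 + S (d(S) = -3 + (5 + S) = 2 + S)
g = 3 (g = -3 + 6 = 3)
s(B) = (3 + B)*(8 - B) (s(B) = (2 + (6 - B))*(B + 3) = (8 - B)*(3 + B) = (3 + B)*(8 - B))
59 + 84*s(5) = 59 + 84*(-(-8 + 5)*(3 + 5)) = 59 + 84*(-1*(-3)*8) = 59 + 84*24 = 59 + 2016 = 2075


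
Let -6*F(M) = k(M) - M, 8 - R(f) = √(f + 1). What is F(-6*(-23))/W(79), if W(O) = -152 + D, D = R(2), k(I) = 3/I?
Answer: -25388/158953 + 6347*√3/5722308 ≈ -0.15780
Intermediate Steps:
R(f) = 8 - √(1 + f) (R(f) = 8 - √(f + 1) = 8 - √(1 + f))
F(M) = -1/(2*M) + M/6 (F(M) = -(3/M - M)/6 = -(-M + 3/M)/6 = -1/(2*M) + M/6)
D = 8 - √3 (D = 8 - √(1 + 2) = 8 - √3 ≈ 6.2680)
W(O) = -144 - √3 (W(O) = -152 + (8 - √3) = -144 - √3)
F(-6*(-23))/W(79) = ((-3 + (-6*(-23))²)/(6*((-6*(-23)))))/(-144 - √3) = ((⅙)*(-3 + 138²)/138)/(-144 - √3) = ((⅙)*(1/138)*(-3 + 19044))/(-144 - √3) = ((⅙)*(1/138)*19041)/(-144 - √3) = 6347/(276*(-144 - √3))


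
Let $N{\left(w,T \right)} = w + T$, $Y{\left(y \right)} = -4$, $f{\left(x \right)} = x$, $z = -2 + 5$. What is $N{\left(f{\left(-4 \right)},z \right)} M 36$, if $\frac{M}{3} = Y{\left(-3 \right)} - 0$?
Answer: $432$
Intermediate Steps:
$z = 3$
$M = -12$ ($M = 3 \left(-4 - 0\right) = 3 \left(-4 + 0\right) = 3 \left(-4\right) = -12$)
$N{\left(w,T \right)} = T + w$
$N{\left(f{\left(-4 \right)},z \right)} M 36 = \left(3 - 4\right) \left(-12\right) 36 = \left(-1\right) \left(-12\right) 36 = 12 \cdot 36 = 432$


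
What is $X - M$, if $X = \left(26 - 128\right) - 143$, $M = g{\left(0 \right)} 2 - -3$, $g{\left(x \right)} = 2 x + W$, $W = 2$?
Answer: $-252$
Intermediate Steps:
$g{\left(x \right)} = 2 + 2 x$ ($g{\left(x \right)} = 2 x + 2 = 2 + 2 x$)
$M = 7$ ($M = \left(2 + 2 \cdot 0\right) 2 - -3 = \left(2 + 0\right) 2 + 3 = 2 \cdot 2 + 3 = 4 + 3 = 7$)
$X = -245$ ($X = -102 - 143 = -245$)
$X - M = -245 - 7 = -252$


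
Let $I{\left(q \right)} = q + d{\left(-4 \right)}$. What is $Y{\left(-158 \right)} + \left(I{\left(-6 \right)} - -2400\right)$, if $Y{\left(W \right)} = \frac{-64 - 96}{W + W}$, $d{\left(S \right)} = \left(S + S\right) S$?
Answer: $\frac{191694}{79} \approx 2426.5$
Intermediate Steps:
$d{\left(S \right)} = 2 S^{2}$ ($d{\left(S \right)} = 2 S S = 2 S^{2}$)
$I{\left(q \right)} = 32 + q$ ($I{\left(q \right)} = q + 2 \left(-4\right)^{2} = q + 2 \cdot 16 = q + 32 = 32 + q$)
$Y{\left(W \right)} = - \frac{80}{W}$ ($Y{\left(W \right)} = - \frac{160}{2 W} = - 160 \frac{1}{2 W} = - \frac{80}{W}$)
$Y{\left(-158 \right)} + \left(I{\left(-6 \right)} - -2400\right) = - \frac{80}{-158} + \left(\left(32 - 6\right) - -2400\right) = \left(-80\right) \left(- \frac{1}{158}\right) + \left(26 + 2400\right) = \frac{40}{79} + 2426 = \frac{191694}{79}$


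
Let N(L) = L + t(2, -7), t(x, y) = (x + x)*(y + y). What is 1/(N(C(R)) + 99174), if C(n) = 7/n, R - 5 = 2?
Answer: 1/99119 ≈ 1.0089e-5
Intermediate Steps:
t(x, y) = 4*x*y (t(x, y) = (2*x)*(2*y) = 4*x*y)
R = 7 (R = 5 + 2 = 7)
N(L) = -56 + L (N(L) = L + 4*2*(-7) = L - 56 = -56 + L)
1/(N(C(R)) + 99174) = 1/((-56 + 7/7) + 99174) = 1/((-56 + 7*(1/7)) + 99174) = 1/((-56 + 1) + 99174) = 1/(-55 + 99174) = 1/99119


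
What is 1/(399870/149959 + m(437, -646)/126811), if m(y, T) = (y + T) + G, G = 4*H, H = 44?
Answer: 19016450749/50702965923 ≈ 0.37506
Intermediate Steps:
G = 176 (G = 4*44 = 176)
m(y, T) = 176 + T + y (m(y, T) = (y + T) + 176 = (T + y) + 176 = 176 + T + y)
1/(399870/149959 + m(437, -646)/126811) = 1/(399870/149959 + (176 - 646 + 437)/126811) = 1/(399870*(1/149959) - 33*1/126811) = 1/(399870/149959 - 33/126811) = 1/(50702965923/19016450749) = 19016450749/50702965923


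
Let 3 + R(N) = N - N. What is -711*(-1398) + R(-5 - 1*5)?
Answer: 993975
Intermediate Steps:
R(N) = -3 (R(N) = -3 + (N - N) = -3 + 0 = -3)
-711*(-1398) + R(-5 - 1*5) = -711*(-1398) - 3 = 993978 - 3 = 993975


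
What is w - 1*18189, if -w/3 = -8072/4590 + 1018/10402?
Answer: -72349933504/3978765 ≈ -18184.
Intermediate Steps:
w = 19823081/3978765 (w = -3*(-8072/4590 + 1018/10402) = -3*(-8072*1/4590 + 1018*(1/10402)) = -3*(-4036/2295 + 509/5201) = -3*(-19823081/11936295) = 19823081/3978765 ≈ 4.9822)
w - 1*18189 = 19823081/3978765 - 1*18189 = 19823081/3978765 - 18189 = -72349933504/3978765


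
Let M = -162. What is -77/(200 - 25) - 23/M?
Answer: -1207/4050 ≈ -0.29802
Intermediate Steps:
-77/(200 - 25) - 23/M = -77/(200 - 25) - 23/(-162) = -77/175 - 23*(-1/162) = -77*1/175 + 23/162 = -11/25 + 23/162 = -1207/4050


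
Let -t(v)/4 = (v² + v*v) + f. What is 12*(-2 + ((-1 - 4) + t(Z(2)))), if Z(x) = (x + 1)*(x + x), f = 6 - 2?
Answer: -14100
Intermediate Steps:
f = 4
Z(x) = 2*x*(1 + x) (Z(x) = (1 + x)*(2*x) = 2*x*(1 + x))
t(v) = -16 - 8*v² (t(v) = -4*((v² + v*v) + 4) = -4*((v² + v²) + 4) = -4*(2*v² + 4) = -4*(4 + 2*v²) = -16 - 8*v²)
12*(-2 + ((-1 - 4) + t(Z(2)))) = 12*(-2 + ((-1 - 4) + (-16 - 8*16*(1 + 2)²))) = 12*(-2 + (-5 + (-16 - 8*(2*2*3)²))) = 12*(-2 + (-5 + (-16 - 8*12²))) = 12*(-2 + (-5 + (-16 - 8*144))) = 12*(-2 + (-5 + (-16 - 1152))) = 12*(-2 + (-5 - 1168)) = 12*(-2 - 1173) = 12*(-1175) = -14100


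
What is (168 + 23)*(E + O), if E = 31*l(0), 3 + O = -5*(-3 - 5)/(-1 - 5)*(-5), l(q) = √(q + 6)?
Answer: 17381/3 + 5921*√6 ≈ 20297.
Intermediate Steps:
l(q) = √(6 + q)
O = 91/3 (O = -3 - 5*(-3 - 5)/(-1 - 5)*(-5) = -3 - (-40)/(-6)*(-5) = -3 - (-40)*(-1)/6*(-5) = -3 - 5*4/3*(-5) = -3 - 20/3*(-5) = -3 + 100/3 = 91/3 ≈ 30.333)
E = 31*√6 (E = 31*√(6 + 0) = 31*√6 ≈ 75.934)
(168 + 23)*(E + O) = (168 + 23)*(31*√6 + 91/3) = 191*(91/3 + 31*√6) = 17381/3 + 5921*√6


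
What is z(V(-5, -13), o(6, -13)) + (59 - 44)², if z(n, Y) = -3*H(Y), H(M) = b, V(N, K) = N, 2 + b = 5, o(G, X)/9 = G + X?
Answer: 216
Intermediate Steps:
o(G, X) = 9*G + 9*X (o(G, X) = 9*(G + X) = 9*G + 9*X)
b = 3 (b = -2 + 5 = 3)
H(M) = 3
z(n, Y) = -9 (z(n, Y) = -3*3 = -9)
z(V(-5, -13), o(6, -13)) + (59 - 44)² = -9 + (59 - 44)² = -9 + 15² = -9 + 225 = 216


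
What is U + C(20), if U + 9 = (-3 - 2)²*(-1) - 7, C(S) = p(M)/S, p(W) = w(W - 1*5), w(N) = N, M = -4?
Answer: -829/20 ≈ -41.450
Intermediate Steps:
p(W) = -5 + W (p(W) = W - 1*5 = W - 5 = -5 + W)
C(S) = -9/S (C(S) = (-5 - 4)/S = -9/S)
U = -41 (U = -9 + ((-3 - 2)²*(-1) - 7) = -9 + ((-5)²*(-1) - 7) = -9 + (25*(-1) - 7) = -9 + (-25 - 7) = -9 - 32 = -41)
U + C(20) = -41 - 9/20 = -829/20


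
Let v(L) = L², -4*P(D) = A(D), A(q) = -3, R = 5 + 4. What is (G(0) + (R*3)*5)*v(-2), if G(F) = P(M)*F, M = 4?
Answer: 540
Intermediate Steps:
R = 9
P(D) = ¾ (P(D) = -¼*(-3) = ¾)
G(F) = 3*F/4
(G(0) + (R*3)*5)*v(-2) = ((¾)*0 + (9*3)*5)*(-2)² = (0 + 27*5)*4 = (0 + 135)*4 = 135*4 = 540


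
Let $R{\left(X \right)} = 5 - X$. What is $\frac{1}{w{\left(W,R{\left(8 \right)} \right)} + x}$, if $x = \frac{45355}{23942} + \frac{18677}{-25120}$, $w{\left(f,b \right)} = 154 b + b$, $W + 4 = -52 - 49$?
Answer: $- \frac{300711520}{139484780367} \approx -0.0021559$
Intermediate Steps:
$W = -105$ ($W = -4 - 101 = -105$)
$w{\left(f,b \right)} = 155 b$
$x = \frac{346076433}{300711520}$ ($x = 45355 \cdot \frac{1}{23942} + 18677 \left(- \frac{1}{25120}\right) = \frac{45355}{23942} - \frac{18677}{25120} = \frac{346076433}{300711520} \approx 1.1509$)
$\frac{1}{w{\left(W,R{\left(8 \right)} \right)} + x} = \frac{1}{155 \left(5 - 8\right) + \frac{346076433}{300711520}} = \frac{1}{155 \left(-3\right) + \frac{346076433}{300711520}} = \frac{1}{-465 + \frac{346076433}{300711520}} = \frac{1}{- \frac{139484780367}{300711520}} = - \frac{300711520}{139484780367}$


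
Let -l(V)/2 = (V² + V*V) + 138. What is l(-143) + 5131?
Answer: -76941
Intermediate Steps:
l(V) = -276 - 4*V² (l(V) = -2*((V² + V*V) + 138) = -2*((V² + V²) + 138) = -2*(2*V² + 138) = -2*(138 + 2*V²) = -276 - 4*V²)
l(-143) + 5131 = (-276 - 4*(-143)²) + 5131 = (-276 - 4*20449) + 5131 = (-276 - 81796) + 5131 = -82072 + 5131 = -76941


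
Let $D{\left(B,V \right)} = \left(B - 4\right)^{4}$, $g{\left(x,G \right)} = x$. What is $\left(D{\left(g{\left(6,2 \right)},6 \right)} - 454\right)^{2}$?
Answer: $191844$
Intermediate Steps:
$D{\left(B,V \right)} = \left(-4 + B\right)^{4}$ ($D{\left(B,V \right)} = \left(B - 4\right)^{4} = \left(-4 + B\right)^{4}$)
$\left(D{\left(g{\left(6,2 \right)},6 \right)} - 454\right)^{2} = \left(\left(-4 + 6\right)^{4} - 454\right)^{2} = \left(2^{4} - 454\right)^{2} = \left(16 - 454\right)^{2} = \left(-438\right)^{2} = 191844$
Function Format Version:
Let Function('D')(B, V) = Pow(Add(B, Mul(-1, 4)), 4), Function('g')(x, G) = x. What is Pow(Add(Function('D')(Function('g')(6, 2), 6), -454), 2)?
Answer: 191844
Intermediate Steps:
Function('D')(B, V) = Pow(Add(-4, B), 4) (Function('D')(B, V) = Pow(Add(B, -4), 4) = Pow(Add(-4, B), 4))
Pow(Add(Function('D')(Function('g')(6, 2), 6), -454), 2) = Pow(Add(Pow(Add(-4, 6), 4), -454), 2) = Pow(Add(Pow(2, 4), -454), 2) = Pow(Add(16, -454), 2) = Pow(-438, 2) = 191844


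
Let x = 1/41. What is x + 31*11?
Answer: 13982/41 ≈ 341.02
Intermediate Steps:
x = 1/41 ≈ 0.024390
x + 31*11 = 1/41 + 31*11 = 1/41 + 341 = 13982/41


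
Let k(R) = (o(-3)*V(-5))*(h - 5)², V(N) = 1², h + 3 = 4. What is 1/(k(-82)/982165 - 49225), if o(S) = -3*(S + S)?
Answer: -982165/48347071837 ≈ -2.0315e-5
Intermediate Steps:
o(S) = -6*S
h = 1 (h = -3 + 4 = 1)
V(N) = 1
k(R) = 288 (k(R) = (-6*(-3)*1)*(1 - 5)² = (18*1)*(-4)² = 18*16 = 288)
1/(k(-82)/982165 - 49225) = 1/(288/982165 - 49225) = 1/(-48347071837/982165) = -982165/48347071837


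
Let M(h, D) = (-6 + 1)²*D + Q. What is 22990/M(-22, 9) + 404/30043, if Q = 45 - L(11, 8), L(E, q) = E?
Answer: 690793206/7781137 ≈ 88.778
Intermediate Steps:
Q = 34 (Q = 45 - 1*11 = 45 - 11 = 34)
M(h, D) = 34 + 25*D (M(h, D) = (-6 + 1)²*D + 34 = (-5)²*D + 34 = 25*D + 34 = 34 + 25*D)
22990/M(-22, 9) + 404/30043 = 22990/(34 + 25*9) + 404/30043 = 22990/(34 + 225) + 404*(1/30043) = 22990/259 + 404/30043 = 690793206/7781137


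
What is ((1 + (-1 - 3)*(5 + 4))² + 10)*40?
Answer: 49400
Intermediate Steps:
((1 + (-1 - 3)*(5 + 4))² + 10)*40 = ((1 - 4*9)² + 10)*40 = ((1 - 36)² + 10)*40 = ((-35)² + 10)*40 = (1225 + 10)*40 = 1235*40 = 49400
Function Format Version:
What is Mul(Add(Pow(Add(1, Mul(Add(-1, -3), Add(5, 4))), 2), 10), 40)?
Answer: 49400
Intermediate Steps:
Mul(Add(Pow(Add(1, Mul(Add(-1, -3), Add(5, 4))), 2), 10), 40) = Mul(Add(Pow(Add(1, Mul(-4, 9)), 2), 10), 40) = Mul(Add(Pow(Add(1, -36), 2), 10), 40) = Mul(Add(Pow(-35, 2), 10), 40) = Mul(Add(1225, 10), 40) = Mul(1235, 40) = 49400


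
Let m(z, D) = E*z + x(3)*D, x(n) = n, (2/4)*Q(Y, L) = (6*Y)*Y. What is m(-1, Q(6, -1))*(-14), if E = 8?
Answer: -18032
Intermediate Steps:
Q(Y, L) = 12*Y² (Q(Y, L) = 2*((6*Y)*Y) = 2*(6*Y²) = 12*Y²)
m(z, D) = 3*D + 8*z (m(z, D) = 8*z + 3*D = 3*D + 8*z)
m(-1, Q(6, -1))*(-14) = (3*(12*6²) + 8*(-1))*(-14) = (3*(12*36) - 8)*(-14) = (3*432 - 8)*(-14) = (1296 - 8)*(-14) = 1288*(-14) = -18032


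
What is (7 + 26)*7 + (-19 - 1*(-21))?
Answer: 233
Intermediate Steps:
(7 + 26)*7 + (-19 - 1*(-21)) = 33*7 + (-19 + 21) = 231 + 2 = 233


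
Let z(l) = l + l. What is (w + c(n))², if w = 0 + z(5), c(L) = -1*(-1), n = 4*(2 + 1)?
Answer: 121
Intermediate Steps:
z(l) = 2*l
n = 12 (n = 4*3 = 12)
c(L) = 1
w = 10 (w = 0 + 2*5 = 0 + 10 = 10)
(w + c(n))² = (10 + 1)² = 11² = 121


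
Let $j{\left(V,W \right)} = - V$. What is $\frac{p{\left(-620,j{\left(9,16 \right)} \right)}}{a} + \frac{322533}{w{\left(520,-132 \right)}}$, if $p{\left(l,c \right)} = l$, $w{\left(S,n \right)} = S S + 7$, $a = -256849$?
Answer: $\frac{83009930857}{69453767543} \approx 1.1952$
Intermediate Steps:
$w{\left(S,n \right)} = 7 + S^{2}$ ($w{\left(S,n \right)} = S^{2} + 7 = 7 + S^{2}$)
$\frac{p{\left(-620,j{\left(9,16 \right)} \right)}}{a} + \frac{322533}{w{\left(520,-132 \right)}} = - \frac{620}{-256849} + \frac{322533}{7 + 520^{2}} = \left(-620\right) \left(- \frac{1}{256849}\right) + \frac{322533}{7 + 270400} = \frac{620}{256849} + \frac{322533}{270407} = \frac{83009930857}{69453767543}$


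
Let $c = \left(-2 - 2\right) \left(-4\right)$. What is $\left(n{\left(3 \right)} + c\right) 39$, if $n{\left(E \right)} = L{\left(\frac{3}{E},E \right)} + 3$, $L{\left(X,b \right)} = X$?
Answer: $780$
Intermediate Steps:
$n{\left(E \right)} = 3 + \frac{3}{E}$ ($n{\left(E \right)} = \frac{3}{E} + 3 = 3 + \frac{3}{E}$)
$c = 16$ ($c = \left(-2 - 2\right) \left(-4\right) = \left(-4\right) \left(-4\right) = 16$)
$\left(n{\left(3 \right)} + c\right) 39 = \left(\left(3 + \frac{3}{3}\right) + 16\right) 39 = \left(\left(3 + 3 \cdot \frac{1}{3}\right) + 16\right) 39 = \left(\left(3 + 1\right) + 16\right) 39 = \left(4 + 16\right) 39 = 20 \cdot 39 = 780$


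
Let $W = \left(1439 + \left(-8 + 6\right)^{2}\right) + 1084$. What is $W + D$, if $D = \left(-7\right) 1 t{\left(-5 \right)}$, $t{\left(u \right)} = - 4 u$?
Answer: $2387$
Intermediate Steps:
$W = 2527$ ($W = \left(1439 + \left(-2\right)^{2}\right) + 1084 = \left(1439 + 4\right) + 1084 = 1443 + 1084 = 2527$)
$D = -140$ ($D = \left(-7\right) 1 \left(\left(-4\right) \left(-5\right)\right) = \left(-7\right) 20 = -140$)
$W + D = 2527 - 140 = 2387$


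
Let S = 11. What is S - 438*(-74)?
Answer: 32423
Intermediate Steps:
S - 438*(-74) = 11 - 438*(-74) = 11 + 32412 = 32423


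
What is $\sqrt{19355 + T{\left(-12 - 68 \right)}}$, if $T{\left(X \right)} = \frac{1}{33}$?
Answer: $\frac{2 \sqrt{5269407}}{33} \approx 139.12$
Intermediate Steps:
$T{\left(X \right)} = \frac{1}{33}$
$\sqrt{19355 + T{\left(-12 - 68 \right)}} = \sqrt{19355 + \frac{1}{33}} = \sqrt{\frac{638716}{33}} = \frac{2 \sqrt{5269407}}{33}$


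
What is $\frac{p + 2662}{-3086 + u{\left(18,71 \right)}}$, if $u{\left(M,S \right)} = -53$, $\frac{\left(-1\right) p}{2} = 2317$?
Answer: $\frac{1972}{3139} \approx 0.62823$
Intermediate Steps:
$p = -4634$ ($p = \left(-2\right) 2317 = -4634$)
$\frac{p + 2662}{-3086 + u{\left(18,71 \right)}} = \frac{-4634 + 2662}{-3086 - 53} = - \frac{1972}{-3139} = \left(-1972\right) \left(- \frac{1}{3139}\right) = \frac{1972}{3139}$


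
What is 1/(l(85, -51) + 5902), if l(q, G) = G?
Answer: 1/5851 ≈ 0.00017091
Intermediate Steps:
1/(l(85, -51) + 5902) = 1/(-51 + 5902) = 1/5851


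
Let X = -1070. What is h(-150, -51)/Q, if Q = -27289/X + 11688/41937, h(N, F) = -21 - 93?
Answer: -29915060/6765643 ≈ -4.4216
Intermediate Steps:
h(N, F) = -114
Q = 385641651/14957530 (Q = -27289/(-1070) + 11688/41937 = -27289*(-1/1070) + 11688*(1/41937) = 27289/1070 + 3896/13979 = 385641651/14957530 ≈ 25.782)
h(-150, -51)/Q = -114/385641651/14957530 = -114*14957530/385641651 = -29915060/6765643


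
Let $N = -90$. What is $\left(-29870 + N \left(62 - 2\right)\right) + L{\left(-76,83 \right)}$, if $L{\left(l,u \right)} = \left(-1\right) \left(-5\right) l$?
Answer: $-35650$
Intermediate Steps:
$L{\left(l,u \right)} = 5 l$
$\left(-29870 + N \left(62 - 2\right)\right) + L{\left(-76,83 \right)} = \left(-29870 - 90 \left(62 - 2\right)\right) + 5 \left(-76\right) = \left(-29870 - 5400\right) - 380 = -35270 - 380 = -35650$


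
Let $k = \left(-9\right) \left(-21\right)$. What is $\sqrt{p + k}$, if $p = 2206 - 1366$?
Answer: $7 \sqrt{21} \approx 32.078$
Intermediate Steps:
$p = 840$
$k = 189$
$\sqrt{p + k} = \sqrt{840 + 189} = \sqrt{1029} = 7 \sqrt{21}$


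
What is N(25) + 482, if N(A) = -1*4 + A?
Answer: 503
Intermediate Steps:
N(A) = -4 + A
N(25) + 482 = (-4 + 25) + 482 = 21 + 482 = 503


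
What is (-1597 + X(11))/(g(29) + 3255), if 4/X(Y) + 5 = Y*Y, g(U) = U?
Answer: -11578/23809 ≈ -0.48629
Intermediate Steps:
X(Y) = 4/(-5 + Y²) (X(Y) = 4/(-5 + Y*Y) = 4/(-5 + Y²))
(-1597 + X(11))/(g(29) + 3255) = (-1597 + 4/(-5 + 11²))/(29 + 3255) = (-1597 + 4/(-5 + 121))/3284 = (-1597 + 4/116)*(1/3284) = (-1597 + 4*(1/116))*(1/3284) = (-1597 + 1/29)*(1/3284) = -46312/29*1/3284 = -11578/23809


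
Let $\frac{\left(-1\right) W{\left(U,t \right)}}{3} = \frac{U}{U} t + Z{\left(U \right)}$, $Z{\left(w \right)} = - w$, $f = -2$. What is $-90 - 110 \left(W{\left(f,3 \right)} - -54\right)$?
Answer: $-4380$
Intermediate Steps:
$W{\left(U,t \right)} = - 3 t + 3 U$ ($W{\left(U,t \right)} = - 3 \left(\frac{U}{U} t - U\right) = - 3 \left(1 t - U\right) = - 3 \left(t - U\right) = - 3 t + 3 U$)
$-90 - 110 \left(W{\left(f,3 \right)} - -54\right) = -90 - 110 \left(\left(\left(-3\right) 3 + 3 \left(-2\right)\right) - -54\right) = -90 - 110 \left(\left(-9 - 6\right) + 54\right) = -90 - 110 \left(-15 + 54\right) = -90 - 4290 = -4380$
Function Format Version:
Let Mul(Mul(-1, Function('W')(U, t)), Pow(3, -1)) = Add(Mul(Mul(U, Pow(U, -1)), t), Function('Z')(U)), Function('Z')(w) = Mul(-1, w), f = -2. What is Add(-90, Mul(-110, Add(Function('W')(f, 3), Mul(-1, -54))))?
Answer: -4380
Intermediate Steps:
Function('W')(U, t) = Add(Mul(-3, t), Mul(3, U)) (Function('W')(U, t) = Mul(-3, Add(Mul(Mul(U, Pow(U, -1)), t), Mul(-1, U))) = Mul(-3, Add(Mul(1, t), Mul(-1, U))) = Mul(-3, Add(t, Mul(-1, U))) = Add(Mul(-3, t), Mul(3, U)))
Add(-90, Mul(-110, Add(Function('W')(f, 3), Mul(-1, -54)))) = Add(-90, Mul(-110, Add(Add(Mul(-3, 3), Mul(3, -2)), Mul(-1, -54)))) = Add(-90, Mul(-110, Add(Add(-9, -6), 54))) = Add(-90, Mul(-110, Add(-15, 54))) = Add(-90, Mul(-110, 39)) = Add(-90, -4290) = -4380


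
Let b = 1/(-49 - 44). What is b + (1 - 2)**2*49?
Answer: 4556/93 ≈ 48.989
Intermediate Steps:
b = -1/93 (b = 1/(-93) = -1/93 ≈ -0.010753)
b + (1 - 2)**2*49 = -1/93 + (1 - 2)**2*49 = -1/93 + (-1)**2*49 = -1/93 + 1*49 = -1/93 + 49 = 4556/93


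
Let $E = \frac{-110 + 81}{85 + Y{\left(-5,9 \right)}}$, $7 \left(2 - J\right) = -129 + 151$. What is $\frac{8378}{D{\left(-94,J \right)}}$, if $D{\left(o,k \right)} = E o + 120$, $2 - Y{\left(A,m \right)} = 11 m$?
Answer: $- \frac{50268}{643} \approx -78.177$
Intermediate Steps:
$Y{\left(A,m \right)} = 2 - 11 m$
$J = - \frac{8}{7}$ ($J = 2 - \frac{-129 + 151}{7} = 2 - \frac{22}{7} = - \frac{8}{7} \approx -1.1429$)
$E = \frac{29}{12}$ ($E = \frac{-110 + 81}{85 + \left(2 - 99\right)} = - \frac{29}{85 + \left(2 - 99\right)} = - \frac{29}{85 - 97} = - \frac{29}{-12} = \left(-29\right) \left(- \frac{1}{12}\right) = \frac{29}{12} \approx 2.4167$)
$D{\left(o,k \right)} = 120 + \frac{29 o}{12}$ ($D{\left(o,k \right)} = \frac{29 o}{12} + 120 = 120 + \frac{29 o}{12}$)
$\frac{8378}{D{\left(-94,J \right)}} = \frac{8378}{120 + \frac{29}{12} \left(-94\right)} = \frac{8378}{120 - \frac{1363}{6}} = \frac{8378}{- \frac{643}{6}} = 8378 \left(- \frac{6}{643}\right) = - \frac{50268}{643}$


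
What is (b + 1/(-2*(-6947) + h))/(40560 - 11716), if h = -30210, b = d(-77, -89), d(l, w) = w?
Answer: -1452125/470618704 ≈ -0.0030856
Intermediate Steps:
b = -89
(b + 1/(-2*(-6947) + h))/(40560 - 11716) = (-89 + 1/(-2*(-6947) - 30210))/(40560 - 11716) = (-89 + 1/(13894 - 30210))/28844 = (-89 + 1/(-16316))*(1/28844) = (-89 - 1/16316)*(1/28844) = -1452125/16316*1/28844 = -1452125/470618704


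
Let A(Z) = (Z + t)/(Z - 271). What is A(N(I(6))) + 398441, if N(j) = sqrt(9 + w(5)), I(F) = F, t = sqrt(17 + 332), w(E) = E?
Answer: 29256327293/73427 - 271*sqrt(14)/73427 - 271*sqrt(349)/73427 - sqrt(4886)/73427 ≈ 3.9844e+5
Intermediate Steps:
t = sqrt(349) ≈ 18.682
N(j) = sqrt(14) (N(j) = sqrt(9 + 5) = sqrt(14))
A(Z) = (Z + sqrt(349))/(-271 + Z) (A(Z) = (Z + sqrt(349))/(Z - 271) = (Z + sqrt(349))/(-271 + Z))
A(N(I(6))) + 398441 = (sqrt(14) + sqrt(349))/(-271 + sqrt(14)) + 398441 = 398441 + (sqrt(14) + sqrt(349))/(-271 + sqrt(14))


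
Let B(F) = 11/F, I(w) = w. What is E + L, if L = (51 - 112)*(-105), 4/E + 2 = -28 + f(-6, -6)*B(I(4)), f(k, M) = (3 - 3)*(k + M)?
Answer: 96073/15 ≈ 6404.9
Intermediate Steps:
f(k, M) = 0 (f(k, M) = 0*(M + k) = 0)
E = -2/15 (E = 4/(-2 + (-28 + 0*(11/4))) = 4/(-2 + (-28 + 0)) = 4/(-2 - 28) = 4/(-30) = 4*(-1/30) = -2/15 ≈ -0.13333)
L = 6405 (L = -61*(-105) = 6405)
E + L = -2/15 + 6405 = 96073/15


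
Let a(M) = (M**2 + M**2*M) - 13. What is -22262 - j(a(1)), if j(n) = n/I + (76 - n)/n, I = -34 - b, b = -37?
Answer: -734264/33 ≈ -22250.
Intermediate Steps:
a(M) = -13 + M**2 + M**3 (a(M) = (M**2 + M**3) - 13 = -13 + M**2 + M**3)
I = 3 (I = -34 - 1*(-37) = -34 + 37 = 3)
j(n) = n/3 + (76 - n)/n
-22262 - j(a(1)) = -22262 - (-1 + 76/(-13 + 1**2 + 1**3) + (-13 + 1**2 + 1**3)/3) = -22262 - (-1 + 76/(-13 + 1 + 1) + (-13 + 1 + 1)/3) = -22262 - (-1 + 76/(-11) + (1/3)*(-11)) = -22262 - (-1 + 76*(-1/11) - 11/3) = -22262 - (-1 - 76/11 - 11/3) = -22262 - 1*(-382/33) = -22262 + 382/33 = -734264/33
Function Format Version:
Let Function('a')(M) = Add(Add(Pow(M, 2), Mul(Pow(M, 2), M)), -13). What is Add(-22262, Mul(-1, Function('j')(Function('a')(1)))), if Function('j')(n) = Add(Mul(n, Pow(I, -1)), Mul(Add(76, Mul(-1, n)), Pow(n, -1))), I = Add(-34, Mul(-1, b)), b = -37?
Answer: Rational(-734264, 33) ≈ -22250.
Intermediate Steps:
Function('a')(M) = Add(-13, Pow(M, 2), Pow(M, 3)) (Function('a')(M) = Add(Add(Pow(M, 2), Pow(M, 3)), -13) = Add(-13, Pow(M, 2), Pow(M, 3)))
I = 3 (I = Add(-34, Mul(-1, -37)) = Add(-34, 37) = 3)
Function('j')(n) = Add(Mul(Rational(1, 3), n), Mul(Pow(n, -1), Add(76, Mul(-1, n)))) (Function('j')(n) = Add(Mul(n, Pow(3, -1)), Mul(Add(76, Mul(-1, n)), Pow(n, -1))) = Add(Mul(n, Rational(1, 3)), Mul(Pow(n, -1), Add(76, Mul(-1, n)))) = Add(Mul(Rational(1, 3), n), Mul(Pow(n, -1), Add(76, Mul(-1, n)))))
Add(-22262, Mul(-1, Function('j')(Function('a')(1)))) = Add(-22262, Mul(-1, Add(-1, Mul(76, Pow(Add(-13, Pow(1, 2), Pow(1, 3)), -1)), Mul(Rational(1, 3), Add(-13, Pow(1, 2), Pow(1, 3)))))) = Add(-22262, Mul(-1, Add(-1, Mul(76, Pow(Add(-13, 1, 1), -1)), Mul(Rational(1, 3), Add(-13, 1, 1))))) = Add(-22262, Mul(-1, Add(-1, Mul(76, Pow(-11, -1)), Mul(Rational(1, 3), -11)))) = Add(-22262, Mul(-1, Add(-1, Mul(76, Rational(-1, 11)), Rational(-11, 3)))) = Add(-22262, Mul(-1, Add(-1, Rational(-76, 11), Rational(-11, 3)))) = Add(-22262, Mul(-1, Rational(-382, 33))) = Add(-22262, Rational(382, 33)) = Rational(-734264, 33)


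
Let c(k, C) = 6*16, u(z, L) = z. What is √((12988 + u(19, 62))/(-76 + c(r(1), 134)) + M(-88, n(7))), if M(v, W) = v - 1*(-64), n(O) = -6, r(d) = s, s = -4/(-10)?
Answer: √62635/10 ≈ 25.027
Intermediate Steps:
s = ⅖ (s = -4*(-⅒) = ⅖ ≈ 0.40000)
r(d) = ⅖
M(v, W) = 64 + v (M(v, W) = v + 64 = 64 + v)
c(k, C) = 96
√((12988 + u(19, 62))/(-76 + c(r(1), 134)) + M(-88, n(7))) = √((12988 + 19)/(-76 + 96) + (64 - 88)) = √(13007/20 - 24) = √(12527/20) = √62635/10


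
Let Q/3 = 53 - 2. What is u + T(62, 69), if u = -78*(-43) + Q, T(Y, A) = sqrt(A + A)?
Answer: 3507 + sqrt(138) ≈ 3518.7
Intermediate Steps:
T(Y, A) = sqrt(2)*sqrt(A) (T(Y, A) = sqrt(2*A) = sqrt(2)*sqrt(A))
Q = 153 (Q = 3*(53 - 2) = 3*51 = 153)
u = 3507 (u = -78*(-43) + 153 = 3354 + 153 = 3507)
u + T(62, 69) = 3507 + sqrt(2)*sqrt(69) = 3507 + sqrt(138)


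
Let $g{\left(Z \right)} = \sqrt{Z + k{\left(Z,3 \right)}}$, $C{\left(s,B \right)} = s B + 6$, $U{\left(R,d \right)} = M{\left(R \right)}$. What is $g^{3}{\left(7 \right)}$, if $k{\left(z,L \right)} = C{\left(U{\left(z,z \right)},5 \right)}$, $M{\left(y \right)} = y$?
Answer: $192 \sqrt{3} \approx 332.55$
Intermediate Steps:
$U{\left(R,d \right)} = R$
$C{\left(s,B \right)} = 6 + B s$ ($C{\left(s,B \right)} = B s + 6 = 6 + B s$)
$k{\left(z,L \right)} = 6 + 5 z$
$g{\left(Z \right)} = \sqrt{6 + 6 Z}$ ($g{\left(Z \right)} = \sqrt{Z + \left(6 + 5 Z\right)} = \sqrt{6 + 6 Z}$)
$g^{3}{\left(7 \right)} = \left(\sqrt{6 + 6 \cdot 7}\right)^{3} = \left(\sqrt{6 + 42}\right)^{3} = \left(\sqrt{48}\right)^{3} = \left(4 \sqrt{3}\right)^{3} = 192 \sqrt{3}$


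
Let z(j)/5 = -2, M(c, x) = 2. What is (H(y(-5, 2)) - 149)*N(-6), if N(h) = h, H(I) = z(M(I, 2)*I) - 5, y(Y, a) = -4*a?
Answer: 984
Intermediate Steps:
z(j) = -10 (z(j) = 5*(-2) = -10)
H(I) = -15 (H(I) = -10 - 5 = -15)
(H(y(-5, 2)) - 149)*N(-6) = (-15 - 149)*(-6) = -164*(-6) = 984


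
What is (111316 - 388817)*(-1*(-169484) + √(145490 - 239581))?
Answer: -47031979484 - 277501*I*√94091 ≈ -4.7032e+10 - 8.5121e+7*I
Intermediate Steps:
(111316 - 388817)*(-1*(-169484) + √(145490 - 239581)) = -277501*(169484 + √(-94091)) = -277501*(169484 + I*√94091) = -47031979484 - 277501*I*√94091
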